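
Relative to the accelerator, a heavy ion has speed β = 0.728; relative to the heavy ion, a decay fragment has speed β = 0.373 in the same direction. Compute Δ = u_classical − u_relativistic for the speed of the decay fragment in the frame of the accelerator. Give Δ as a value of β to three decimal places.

Δ = 0.235

Galilean: u_cl = 0.373 + 0.728 = 1.1010.
Relativistic: u_rel = (0.373 + 0.728) / (1 + 0.373·0.728) = 1.1010/1.2715 = 0.8659.
Δ = 1.1010 − 0.8659 = 0.2351.
(The classical prediction exceeds c; the relativistic result does not.)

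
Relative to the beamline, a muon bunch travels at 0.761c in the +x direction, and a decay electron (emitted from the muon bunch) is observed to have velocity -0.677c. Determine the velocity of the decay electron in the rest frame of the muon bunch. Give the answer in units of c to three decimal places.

Invert the composition law: u' = (u − v)/(1 − uv/c²).
u' = (-0.677 − 0.761) / (1 − (-0.677)(0.761)) = -1.4380/1.5152 = -0.9491.

-0.949c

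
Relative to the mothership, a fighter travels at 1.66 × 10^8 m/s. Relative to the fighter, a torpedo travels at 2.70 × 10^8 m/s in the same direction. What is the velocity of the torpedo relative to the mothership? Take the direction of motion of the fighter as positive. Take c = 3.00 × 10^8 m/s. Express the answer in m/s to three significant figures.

In units of c (dividing by 3.00 × 10^8 m/s): v = 0.553, u' = 0.900.
u = (u' + v)/(1 + u'v/c²):
u = (0.900 + 0.553) / (1 + 0.900·0.553) = 1.4533/1.4980 = 0.9702
Converting back: u = 0.9702 × 3.00 × 10^8 m/s.

2.91 × 10^8 m/s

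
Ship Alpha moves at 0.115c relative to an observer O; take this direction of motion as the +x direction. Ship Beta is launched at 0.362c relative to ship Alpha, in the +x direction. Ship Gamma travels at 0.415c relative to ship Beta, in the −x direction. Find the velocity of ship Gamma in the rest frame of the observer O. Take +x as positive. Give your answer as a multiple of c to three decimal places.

+0.053c

Apply u = (u' + v)/(1 + u'v/c²) successively, working outward toward the observer O.
Start: velocity of ship Alpha relative to the observer O = 0.1150c.
Compose with ship Beta (u' = 0.362 in ship Alpha frame): u_1 = (0.362 + 0.115) / (1 + 0.362·0.115) = 0.4770/1.0416 = 0.4579.
Compose with ship Gamma (u' = -0.415 in ship Beta frame): u_2 = (-0.415 + 0.458) / (1 + (-0.415)·0.458) = 0.0429/0.8100 = 0.0530.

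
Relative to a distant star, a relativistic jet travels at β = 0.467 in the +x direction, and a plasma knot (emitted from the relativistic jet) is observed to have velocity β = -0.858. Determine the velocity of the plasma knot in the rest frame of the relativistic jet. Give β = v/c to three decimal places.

Invert the composition law: u' = (u − v)/(1 − uv/c²).
u' = (-0.858 − 0.467) / (1 − (-0.858)(0.467)) = -1.3250/1.4007 = -0.9460.

β = -0.946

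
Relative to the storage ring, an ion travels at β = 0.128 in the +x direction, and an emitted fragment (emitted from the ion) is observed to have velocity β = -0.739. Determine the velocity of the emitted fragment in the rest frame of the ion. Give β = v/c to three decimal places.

β = -0.792

Invert the composition law: u' = (u − v)/(1 − uv/c²).
u' = (-0.739 − 0.128) / (1 − (-0.739)(0.128)) = -0.8670/1.0946 = -0.7921.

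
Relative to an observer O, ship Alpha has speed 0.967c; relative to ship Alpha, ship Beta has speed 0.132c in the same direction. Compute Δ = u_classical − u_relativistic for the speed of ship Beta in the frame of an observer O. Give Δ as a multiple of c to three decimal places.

Δ = 0.124c

Galilean: u_cl = 0.132 + 0.967 = 1.0990.
Relativistic: u_rel = (0.132 + 0.967) / (1 + 0.132·0.967) = 1.0990/1.1276 = 0.9746.
Δ = 1.0990 − 0.9746 = 0.1244.
(The classical prediction exceeds c; the relativistic result does not.)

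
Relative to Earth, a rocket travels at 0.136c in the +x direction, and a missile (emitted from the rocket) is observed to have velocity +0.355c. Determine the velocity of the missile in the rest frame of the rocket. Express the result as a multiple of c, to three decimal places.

Invert the composition law: u' = (u − v)/(1 − uv/c²).
u' = (0.355 − 0.136) / (1 − (0.355)(0.136)) = 0.2190/0.9517 = 0.2301.

+0.230c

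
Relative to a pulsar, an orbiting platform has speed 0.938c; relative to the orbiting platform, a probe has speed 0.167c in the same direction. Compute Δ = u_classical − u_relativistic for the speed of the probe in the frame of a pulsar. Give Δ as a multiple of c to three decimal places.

Δ = 0.150c

Galilean: u_cl = 0.167 + 0.938 = 1.1050.
Relativistic: u_rel = (0.167 + 0.938) / (1 + 0.167·0.938) = 1.1050/1.1566 = 0.9553.
Δ = 1.1050 − 0.9553 = 0.1497.
(The classical prediction exceeds c; the relativistic result does not.)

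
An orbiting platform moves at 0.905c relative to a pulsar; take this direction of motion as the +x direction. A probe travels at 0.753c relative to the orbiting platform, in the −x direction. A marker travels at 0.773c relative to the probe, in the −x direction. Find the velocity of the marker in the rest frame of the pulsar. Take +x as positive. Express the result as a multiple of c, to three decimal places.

Apply u = (u' + v)/(1 + u'v/c²) successively, working outward toward the pulsar.
Start: velocity of the orbiting platform relative to the pulsar = 0.9050c.
Compose with the probe (u' = -0.753 in the orbiting platform frame): u_1 = (-0.753 + 0.905) / (1 + (-0.753)·0.905) = 0.1520/0.3185 = 0.4772.
Compose with the marker (u' = -0.773 in the probe frame): u_2 = (-0.773 + 0.477) / (1 + (-0.773)·0.477) = -0.2958/0.6311 = -0.4687.

-0.469c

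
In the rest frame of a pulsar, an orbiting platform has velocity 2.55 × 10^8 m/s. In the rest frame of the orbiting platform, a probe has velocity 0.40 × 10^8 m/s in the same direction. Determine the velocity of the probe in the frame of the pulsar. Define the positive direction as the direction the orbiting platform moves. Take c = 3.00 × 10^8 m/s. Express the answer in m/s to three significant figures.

2.65 × 10^8 m/s

In units of c (dividing by 3.00 × 10^8 m/s): v = 0.850, u' = 0.133.
u = (u' + v)/(1 + u'v/c²):
u = (0.133 + 0.850) / (1 + 0.133·0.850) = 0.9833/1.1133 = 0.8832
Converting back: u = 0.8832 × 3.00 × 10^8 m/s.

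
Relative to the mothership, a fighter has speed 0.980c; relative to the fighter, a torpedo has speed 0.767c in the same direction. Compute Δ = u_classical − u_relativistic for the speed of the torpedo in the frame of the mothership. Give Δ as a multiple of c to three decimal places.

Galilean: u_cl = 0.767 + 0.980 = 1.7470.
Relativistic: u_rel = (0.767 + 0.980) / (1 + 0.767·0.980) = 1.7470/1.7517 = 0.9973.
Δ = 1.7470 − 0.9973 = 0.7497.
(The classical prediction exceeds c; the relativistic result does not.)

Δ = 0.750c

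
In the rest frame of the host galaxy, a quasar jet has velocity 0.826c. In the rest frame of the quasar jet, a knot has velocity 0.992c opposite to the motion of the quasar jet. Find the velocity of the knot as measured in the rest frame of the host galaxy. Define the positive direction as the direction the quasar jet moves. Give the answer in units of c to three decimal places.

With v = 0.826 and u' = -0.992 (in units of c),
u = (u' + v)/(1 + u'v/c²):
u = (-0.992 + 0.826) / (1 + (-0.992)·0.826) = -0.1660/0.1806 = -0.9191
(Galilean addition would give -0.166c.)

-0.919c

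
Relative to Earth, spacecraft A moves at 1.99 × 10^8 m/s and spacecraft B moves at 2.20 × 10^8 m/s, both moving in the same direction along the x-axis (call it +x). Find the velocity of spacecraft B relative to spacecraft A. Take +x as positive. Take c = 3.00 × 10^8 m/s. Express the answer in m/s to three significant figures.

β_A = 0.663, β_B = 0.733 (dividing each by c = 3.00 × 10^8 m/s).
Transform to A's frame with the inverse velocity-addition law: u' = (u − v)/(1 − uv/c²), taking u = β_B and v = β_A.
u' = (0.733 − 0.663) / (1 − (0.663)(0.733)) = 0.0700/0.5136 = 0.1363.
u' = 0.1363 × 3.00 × 10^8 m/s.

+4.09 × 10^7 m/s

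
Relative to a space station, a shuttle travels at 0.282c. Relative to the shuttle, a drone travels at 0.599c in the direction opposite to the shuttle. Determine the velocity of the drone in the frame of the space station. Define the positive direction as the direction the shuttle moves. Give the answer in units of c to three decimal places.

-0.381c

With v = 0.282 and u' = -0.599 (in units of c),
u = (u' + v)/(1 + u'v/c²):
u = (-0.599 + 0.282) / (1 + (-0.599)·0.282) = -0.3170/0.8311 = -0.3814
(Galilean addition would give -0.317c.)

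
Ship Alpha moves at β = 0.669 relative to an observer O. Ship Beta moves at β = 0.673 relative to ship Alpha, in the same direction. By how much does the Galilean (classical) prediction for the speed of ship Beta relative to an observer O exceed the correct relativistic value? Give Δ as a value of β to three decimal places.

Δ = 0.417

Galilean: u_cl = 0.673 + 0.669 = 1.3420.
Relativistic: u_rel = (0.673 + 0.669) / (1 + 0.673·0.669) = 1.3420/1.4502 = 0.9254.
Δ = 1.3420 − 0.9254 = 0.4166.
(The classical prediction exceeds c; the relativistic result does not.)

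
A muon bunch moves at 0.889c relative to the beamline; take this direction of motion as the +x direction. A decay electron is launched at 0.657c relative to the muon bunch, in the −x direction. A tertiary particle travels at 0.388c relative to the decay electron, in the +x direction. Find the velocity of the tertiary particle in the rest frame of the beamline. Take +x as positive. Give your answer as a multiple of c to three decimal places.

Apply u = (u' + v)/(1 + u'v/c²) successively, working outward toward the beamline.
Start: velocity of the muon bunch relative to the beamline = 0.8890c.
Compose with the decay electron (u' = -0.657 in the muon bunch frame): u_1 = (-0.657 + 0.889) / (1 + (-0.657)·0.889) = 0.2320/0.4159 = 0.5578.
Compose with the tertiary particle (u' = 0.388 in the decay electron frame): u_2 = (0.388 + 0.558) / (1 + 0.388·0.558) = 0.9458/1.2164 = 0.7775.

+0.778c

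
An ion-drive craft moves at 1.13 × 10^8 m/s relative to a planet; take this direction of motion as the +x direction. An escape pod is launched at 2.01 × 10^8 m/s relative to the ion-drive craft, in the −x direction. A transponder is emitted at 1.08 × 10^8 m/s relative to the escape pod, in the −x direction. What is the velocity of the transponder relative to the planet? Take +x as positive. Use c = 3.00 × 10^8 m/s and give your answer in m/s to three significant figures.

-1.98 × 10^8 m/s

Apply u = (u' + v)/(1 + u'v/c²) successively, working outward toward the planet.
(Dividing each given speed by c = 3.00 × 10^8 m/s to work in units of c.)
Start: velocity of the ion-drive craft relative to the planet = 0.3767c.
Compose with the escape pod (u' = -0.670 in the ion-drive craft frame): u_1 = (-0.670 + 0.377) / (1 + (-0.670)·0.377) = -0.2933/0.7476 = -0.3923.
Compose with the transponder (u' = -0.360 in the escape pod frame): u_2 = (-0.360 + (-0.392)) / (1 + (-0.360)·(-0.392)) = -0.7523/1.1412 = -0.6592.
So u = -0.6592 × 3.00 × 10^8 m/s.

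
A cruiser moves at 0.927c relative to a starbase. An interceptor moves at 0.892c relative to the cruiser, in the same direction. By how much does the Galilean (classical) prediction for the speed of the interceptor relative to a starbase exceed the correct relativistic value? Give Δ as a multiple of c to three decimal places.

Galilean: u_cl = 0.892 + 0.927 = 1.8190.
Relativistic: u_rel = (0.892 + 0.927) / (1 + 0.892·0.927) = 1.8190/1.8269 = 0.9957.
Δ = 1.8190 − 0.9957 = 0.8233.
(The classical prediction exceeds c; the relativistic result does not.)

Δ = 0.823c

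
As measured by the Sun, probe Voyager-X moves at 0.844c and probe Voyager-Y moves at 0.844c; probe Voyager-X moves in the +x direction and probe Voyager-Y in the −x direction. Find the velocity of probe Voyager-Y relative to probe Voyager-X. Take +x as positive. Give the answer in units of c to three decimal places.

-0.986c

β_A = 0.844, β_B = -0.844.
Transform to A's frame with the inverse velocity-addition law: u' = (u − v)/(1 − uv/c²), taking u = β_B and v = β_A.
u' = (-0.844 − 0.844) / (1 − (0.844)(-0.844)) = -1.6880/1.7123 = -0.9858.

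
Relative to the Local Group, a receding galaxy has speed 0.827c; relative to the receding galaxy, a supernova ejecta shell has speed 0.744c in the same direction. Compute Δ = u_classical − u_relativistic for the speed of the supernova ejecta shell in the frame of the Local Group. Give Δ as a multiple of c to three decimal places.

Δ = 0.598c

Galilean: u_cl = 0.744 + 0.827 = 1.5710.
Relativistic: u_rel = (0.744 + 0.827) / (1 + 0.744·0.827) = 1.5710/1.6153 = 0.9726.
Δ = 1.5710 − 0.9726 = 0.5984.
(The classical prediction exceeds c; the relativistic result does not.)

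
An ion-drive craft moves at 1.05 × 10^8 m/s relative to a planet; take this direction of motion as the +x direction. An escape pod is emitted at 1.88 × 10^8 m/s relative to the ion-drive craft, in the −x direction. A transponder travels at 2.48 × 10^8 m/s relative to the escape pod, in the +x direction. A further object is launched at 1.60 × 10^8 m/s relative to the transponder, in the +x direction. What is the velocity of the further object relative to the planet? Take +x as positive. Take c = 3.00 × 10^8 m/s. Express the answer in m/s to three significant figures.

+2.66 × 10^8 m/s

Apply u = (u' + v)/(1 + u'v/c²) successively, working outward toward the planet.
(Dividing each given speed by c = 3.00 × 10^8 m/s to work in units of c.)
Start: velocity of the ion-drive craft relative to the planet = 0.3500c.
Compose with the escape pod (u' = -0.627 in the ion-drive craft frame): u_1 = (-0.627 + 0.350) / (1 + (-0.627)·0.350) = -0.2767/0.7807 = -0.3544.
Compose with the transponder (u' = 0.827 in the escape pod frame): u_2 = (0.827 + (-0.354)) / (1 + 0.827·(-0.354)) = 0.4723/0.7070 = 0.6680.
Compose with the further object (u' = 0.533 in the transponder frame): u_3 = (0.533 + 0.668) / (1 + 0.533·0.668) = 1.2013/1.3562 = 0.8857.
So u = 0.8857 × 3.00 × 10^8 m/s.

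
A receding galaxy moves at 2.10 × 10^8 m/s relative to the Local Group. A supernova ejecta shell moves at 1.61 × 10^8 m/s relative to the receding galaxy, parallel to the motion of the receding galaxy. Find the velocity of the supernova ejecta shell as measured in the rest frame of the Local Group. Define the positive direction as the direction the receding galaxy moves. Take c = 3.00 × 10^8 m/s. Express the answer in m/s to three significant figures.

2.70 × 10^8 m/s

In units of c (dividing by 3.00 × 10^8 m/s): v = 0.700, u' = 0.537.
u = (u' + v)/(1 + u'v/c²):
u = (0.537 + 0.700) / (1 + 0.537·0.700) = 1.2367/1.3757 = 0.8990
Converting back: u = 0.8990 × 3.00 × 10^8 m/s.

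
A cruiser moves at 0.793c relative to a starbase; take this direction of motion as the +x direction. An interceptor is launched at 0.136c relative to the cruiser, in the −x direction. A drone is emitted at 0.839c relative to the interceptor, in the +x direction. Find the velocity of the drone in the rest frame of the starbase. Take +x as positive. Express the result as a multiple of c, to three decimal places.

Apply u = (u' + v)/(1 + u'v/c²) successively, working outward toward the starbase.
Start: velocity of the cruiser relative to the starbase = 0.7930c.
Compose with the interceptor (u' = -0.136 in the cruiser frame): u_1 = (-0.136 + 0.793) / (1 + (-0.136)·0.793) = 0.6570/0.8922 = 0.7364.
Compose with the drone (u' = 0.839 in the interceptor frame): u_2 = (0.839 + 0.736) / (1 + 0.839·0.736) = 1.5754/1.6179 = 0.9738.

+0.974c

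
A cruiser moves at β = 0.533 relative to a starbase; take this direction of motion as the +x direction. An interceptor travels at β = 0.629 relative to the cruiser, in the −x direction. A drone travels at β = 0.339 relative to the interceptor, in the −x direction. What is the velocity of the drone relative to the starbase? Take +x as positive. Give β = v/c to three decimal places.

β = -0.461

Apply u = (u' + v)/(1 + u'v/c²) successively, working outward toward the starbase.
Start: velocity of the cruiser relative to the starbase = 0.5330c.
Compose with the interceptor (u' = -0.629 in the cruiser frame): u_1 = (-0.629 + 0.533) / (1 + (-0.629)·0.533) = -0.0960/0.6647 = -0.1444.
Compose with the drone (u' = -0.339 in the interceptor frame): u_2 = (-0.339 + (-0.144)) / (1 + (-0.339)·(-0.144)) = -0.4834/1.0490 = -0.4609.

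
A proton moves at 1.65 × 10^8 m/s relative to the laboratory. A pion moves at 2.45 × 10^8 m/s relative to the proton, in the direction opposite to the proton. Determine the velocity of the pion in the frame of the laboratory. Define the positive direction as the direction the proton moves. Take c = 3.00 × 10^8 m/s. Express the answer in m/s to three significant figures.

In units of c (dividing by 3.00 × 10^8 m/s): v = 0.550, u' = -0.817.
u = (u' + v)/(1 + u'v/c²):
u = (-0.817 + 0.550) / (1 + (-0.817)·0.550) = -0.2667/0.5508 = -0.4841
(Galilean addition would give -0.267c.)
Converting back: u = -0.4841 × 3.00 × 10^8 m/s.

-1.45 × 10^8 m/s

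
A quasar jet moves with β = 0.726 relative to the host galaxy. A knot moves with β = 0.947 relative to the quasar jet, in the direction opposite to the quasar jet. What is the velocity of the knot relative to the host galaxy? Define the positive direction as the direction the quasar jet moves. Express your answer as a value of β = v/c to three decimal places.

With v = 0.726 and u' = -0.947 (in units of c),
u = (u' + v)/(1 + u'v/c²):
u = (-0.947 + 0.726) / (1 + (-0.947)·0.726) = -0.2210/0.3125 = -0.7072
(Galilean addition would give -0.221c.)

β = -0.707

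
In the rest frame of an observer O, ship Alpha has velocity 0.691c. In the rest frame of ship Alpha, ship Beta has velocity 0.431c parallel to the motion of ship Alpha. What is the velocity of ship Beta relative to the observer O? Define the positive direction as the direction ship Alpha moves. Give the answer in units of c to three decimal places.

With v = 0.691 and u' = 0.431 (in units of c),
u = (u' + v)/(1 + u'v/c²):
u = (0.431 + 0.691) / (1 + 0.431·0.691) = 1.1220/1.2978 = 0.8645
(Galilean addition would give +1.122c, exceeding c.)

0.865c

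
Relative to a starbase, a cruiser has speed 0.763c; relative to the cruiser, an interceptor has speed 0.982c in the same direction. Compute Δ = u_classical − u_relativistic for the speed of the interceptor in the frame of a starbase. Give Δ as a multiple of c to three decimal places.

Galilean: u_cl = 0.982 + 0.763 = 1.7450.
Relativistic: u_rel = (0.982 + 0.763) / (1 + 0.982·0.763) = 1.7450/1.7493 = 0.9976.
Δ = 1.7450 − 0.9976 = 0.7474.
(The classical prediction exceeds c; the relativistic result does not.)

Δ = 0.747c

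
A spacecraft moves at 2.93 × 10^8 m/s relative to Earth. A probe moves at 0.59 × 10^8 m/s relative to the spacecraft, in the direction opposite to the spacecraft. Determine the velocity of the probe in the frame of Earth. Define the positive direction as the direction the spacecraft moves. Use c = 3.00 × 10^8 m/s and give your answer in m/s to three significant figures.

In units of c (dividing by 3.00 × 10^8 m/s): v = 0.977, u' = -0.197.
u = (u' + v)/(1 + u'v/c²):
u = (-0.197 + 0.977) / (1 + (-0.197)·0.977) = 0.7800/0.8079 = 0.9654
(Galilean addition would give +0.780c.)
Converting back: u = 0.9654 × 3.00 × 10^8 m/s.

+2.90 × 10^8 m/s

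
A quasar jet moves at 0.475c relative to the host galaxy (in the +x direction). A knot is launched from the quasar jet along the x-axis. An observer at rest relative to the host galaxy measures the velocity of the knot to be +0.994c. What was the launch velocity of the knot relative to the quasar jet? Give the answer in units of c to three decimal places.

Invert the composition law: u' = (u − v)/(1 − uv/c²).
u' = (0.994 − 0.475) / (1 − (0.994)(0.475)) = 0.5190/0.5279 = 0.9832.

+0.983c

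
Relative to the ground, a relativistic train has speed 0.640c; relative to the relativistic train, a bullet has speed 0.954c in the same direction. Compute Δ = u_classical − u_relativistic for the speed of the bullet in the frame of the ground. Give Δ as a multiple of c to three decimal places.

Galilean: u_cl = 0.954 + 0.640 = 1.5940.
Relativistic: u_rel = (0.954 + 0.640) / (1 + 0.954·0.640) = 1.5940/1.6106 = 0.9897.
Δ = 1.5940 − 0.9897 = 0.6043.
(The classical prediction exceeds c; the relativistic result does not.)

Δ = 0.604c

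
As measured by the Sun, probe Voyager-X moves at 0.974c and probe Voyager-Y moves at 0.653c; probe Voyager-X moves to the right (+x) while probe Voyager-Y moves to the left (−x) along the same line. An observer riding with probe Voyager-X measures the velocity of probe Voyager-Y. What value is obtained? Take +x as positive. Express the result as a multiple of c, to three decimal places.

-0.994c

β_A = 0.974, β_B = -0.653.
Transform to A's frame with the inverse velocity-addition law: u' = (u − v)/(1 − uv/c²), taking u = β_B and v = β_A.
u' = (-0.653 − 0.974) / (1 − (0.974)(-0.653)) = -1.6270/1.6360 = -0.9945.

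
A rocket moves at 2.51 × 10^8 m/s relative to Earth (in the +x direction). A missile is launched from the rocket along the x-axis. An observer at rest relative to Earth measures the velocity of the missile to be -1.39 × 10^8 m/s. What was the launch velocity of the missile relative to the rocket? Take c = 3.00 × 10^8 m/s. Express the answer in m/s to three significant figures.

v = 0.837c, u = -0.463c.
Invert the composition law: u' = (u − v)/(1 − uv/c²).
u' = (-0.463 − 0.837) / (1 − (-0.463)(0.837)) = -1.3000/1.3877 = -0.9368.
u' = -0.9368 × 3.00 × 10^8 m/s.

-2.81 × 10^8 m/s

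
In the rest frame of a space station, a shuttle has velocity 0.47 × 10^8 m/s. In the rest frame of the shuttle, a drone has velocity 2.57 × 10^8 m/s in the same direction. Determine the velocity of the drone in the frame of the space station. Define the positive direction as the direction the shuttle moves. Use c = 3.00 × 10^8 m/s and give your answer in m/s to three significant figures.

2.68 × 10^8 m/s

In units of c (dividing by 3.00 × 10^8 m/s): v = 0.157, u' = 0.857.
u = (u' + v)/(1 + u'v/c²):
u = (0.857 + 0.157) / (1 + 0.857·0.157) = 1.0133/1.1342 = 0.8934
Converting back: u = 0.8934 × 3.00 × 10^8 m/s.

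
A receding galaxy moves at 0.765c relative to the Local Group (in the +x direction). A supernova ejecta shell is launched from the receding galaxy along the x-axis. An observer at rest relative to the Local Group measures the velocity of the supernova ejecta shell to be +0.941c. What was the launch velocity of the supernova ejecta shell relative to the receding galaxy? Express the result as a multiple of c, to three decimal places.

+0.628c

Invert the composition law: u' = (u − v)/(1 − uv/c²).
u' = (0.941 − 0.765) / (1 − (0.941)(0.765)) = 0.1760/0.2801 = 0.6283.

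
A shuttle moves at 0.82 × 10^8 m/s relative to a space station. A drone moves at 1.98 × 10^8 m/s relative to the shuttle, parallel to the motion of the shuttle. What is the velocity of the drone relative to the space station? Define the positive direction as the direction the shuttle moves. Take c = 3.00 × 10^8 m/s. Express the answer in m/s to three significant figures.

In units of c (dividing by 3.00 × 10^8 m/s): v = 0.273, u' = 0.660.
u = (u' + v)/(1 + u'v/c²):
u = (0.660 + 0.273) / (1 + 0.660·0.273) = 0.9333/1.1804 = 0.7907
Converting back: u = 0.7907 × 3.00 × 10^8 m/s.

2.37 × 10^8 m/s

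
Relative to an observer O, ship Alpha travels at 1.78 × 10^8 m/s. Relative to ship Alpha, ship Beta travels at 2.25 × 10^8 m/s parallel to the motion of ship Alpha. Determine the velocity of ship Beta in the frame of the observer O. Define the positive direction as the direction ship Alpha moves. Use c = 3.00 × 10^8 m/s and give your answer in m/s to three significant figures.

2.79 × 10^8 m/s

In units of c (dividing by 3.00 × 10^8 m/s): v = 0.593, u' = 0.750.
u = (u' + v)/(1 + u'v/c²):
u = (0.750 + 0.593) / (1 + 0.750·0.593) = 1.3433/1.4450 = 0.9296
Converting back: u = 0.9296 × 3.00 × 10^8 m/s.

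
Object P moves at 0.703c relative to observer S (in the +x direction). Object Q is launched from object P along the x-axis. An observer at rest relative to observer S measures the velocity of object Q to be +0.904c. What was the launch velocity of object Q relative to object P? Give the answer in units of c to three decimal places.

Invert the composition law: u' = (u − v)/(1 − uv/c²).
u' = (0.904 − 0.703) / (1 − (0.904)(0.703)) = 0.2010/0.3645 = 0.5515.

+0.551c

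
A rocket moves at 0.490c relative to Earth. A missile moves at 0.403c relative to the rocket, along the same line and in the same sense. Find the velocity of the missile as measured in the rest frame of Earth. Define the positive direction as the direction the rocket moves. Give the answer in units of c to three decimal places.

0.746c

With v = 0.490 and u' = 0.403 (in units of c),
u = (u' + v)/(1 + u'v/c²):
u = (0.403 + 0.490) / (1 + 0.403·0.490) = 0.8930/1.1975 = 0.7457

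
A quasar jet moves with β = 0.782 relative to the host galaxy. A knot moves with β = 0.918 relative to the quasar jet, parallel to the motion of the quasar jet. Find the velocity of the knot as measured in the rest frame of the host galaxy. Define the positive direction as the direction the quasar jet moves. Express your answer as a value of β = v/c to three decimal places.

β = 0.990

With v = 0.782 and u' = 0.918 (in units of c),
u = (u' + v)/(1 + u'v/c²):
u = (0.918 + 0.782) / (1 + 0.918·0.782) = 1.7000/1.7179 = 0.9896
(Galilean addition would give +1.700c, exceeding c.)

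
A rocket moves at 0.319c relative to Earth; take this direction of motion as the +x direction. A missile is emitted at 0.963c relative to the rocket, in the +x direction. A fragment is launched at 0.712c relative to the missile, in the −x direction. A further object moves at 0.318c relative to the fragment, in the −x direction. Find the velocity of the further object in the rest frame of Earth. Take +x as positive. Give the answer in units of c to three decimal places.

+0.799c

Apply u = (u' + v)/(1 + u'v/c²) successively, working outward toward Earth.
Start: velocity of the rocket relative to Earth = 0.3190c.
Compose with the missile (u' = 0.963 in the rocket frame): u_1 = (0.963 + 0.319) / (1 + 0.963·0.319) = 1.2820/1.3072 = 0.9807.
Compose with the fragment (u' = -0.712 in the missile frame): u_2 = (-0.712 + 0.981) / (1 + (-0.712)·0.981) = 0.2687/0.3017 = 0.8906.
Compose with the further object (u' = -0.318 in the fragment frame): u_3 = (-0.318 + 0.891) / (1 + (-0.318)·0.891) = 0.5726/0.7168 = 0.7989.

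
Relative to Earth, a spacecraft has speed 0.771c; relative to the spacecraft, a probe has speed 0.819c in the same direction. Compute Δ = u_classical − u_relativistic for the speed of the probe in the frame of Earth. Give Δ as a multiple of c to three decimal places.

Δ = 0.615c

Galilean: u_cl = 0.819 + 0.771 = 1.5900.
Relativistic: u_rel = (0.819 + 0.771) / (1 + 0.819·0.771) = 1.5900/1.6314 = 0.9746.
Δ = 1.5900 − 0.9746 = 0.6154.
(The classical prediction exceeds c; the relativistic result does not.)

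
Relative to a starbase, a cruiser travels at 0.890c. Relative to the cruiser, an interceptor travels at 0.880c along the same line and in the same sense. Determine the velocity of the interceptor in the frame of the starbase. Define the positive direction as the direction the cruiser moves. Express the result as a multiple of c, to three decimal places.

0.993c

With v = 0.890 and u' = 0.880 (in units of c),
u = (u' + v)/(1 + u'v/c²):
u = (0.880 + 0.890) / (1 + 0.880·0.890) = 1.7700/1.7832 = 0.9926
(Galilean addition would give +1.770c, exceeding c.)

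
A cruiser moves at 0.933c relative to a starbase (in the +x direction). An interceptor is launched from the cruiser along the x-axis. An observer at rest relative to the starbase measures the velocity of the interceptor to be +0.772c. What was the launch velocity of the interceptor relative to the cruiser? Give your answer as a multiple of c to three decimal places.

Invert the composition law: u' = (u − v)/(1 − uv/c²).
u' = (0.772 − 0.933) / (1 − (0.772)(0.933)) = -0.1610/0.2797 = -0.5756.

-0.576c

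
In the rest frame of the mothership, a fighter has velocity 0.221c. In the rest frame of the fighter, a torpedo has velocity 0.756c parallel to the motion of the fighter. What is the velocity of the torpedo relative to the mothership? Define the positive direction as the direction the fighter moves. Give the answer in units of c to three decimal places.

0.837c

With v = 0.221 and u' = 0.756 (in units of c),
u = (u' + v)/(1 + u'v/c²):
u = (0.756 + 0.221) / (1 + 0.756·0.221) = 0.9770/1.1671 = 0.8371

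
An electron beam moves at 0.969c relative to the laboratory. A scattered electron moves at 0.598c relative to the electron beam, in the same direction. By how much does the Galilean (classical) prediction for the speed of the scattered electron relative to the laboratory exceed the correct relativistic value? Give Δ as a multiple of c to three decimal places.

Galilean: u_cl = 0.598 + 0.969 = 1.5670.
Relativistic: u_rel = (0.598 + 0.969) / (1 + 0.598·0.969) = 1.5670/1.5795 = 0.9921.
Δ = 1.5670 − 0.9921 = 0.5749.
(The classical prediction exceeds c; the relativistic result does not.)

Δ = 0.575c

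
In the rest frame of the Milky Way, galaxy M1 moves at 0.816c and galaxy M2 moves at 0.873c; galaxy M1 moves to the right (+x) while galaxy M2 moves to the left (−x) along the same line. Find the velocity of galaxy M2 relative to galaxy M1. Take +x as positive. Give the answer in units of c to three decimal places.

β_A = 0.816, β_B = -0.873.
Transform to A's frame with the inverse velocity-addition law: u' = (u − v)/(1 − uv/c²), taking u = β_B and v = β_A.
u' = (-0.873 − 0.816) / (1 − (0.816)(-0.873)) = -1.6890/1.7124 = -0.9864.

-0.986c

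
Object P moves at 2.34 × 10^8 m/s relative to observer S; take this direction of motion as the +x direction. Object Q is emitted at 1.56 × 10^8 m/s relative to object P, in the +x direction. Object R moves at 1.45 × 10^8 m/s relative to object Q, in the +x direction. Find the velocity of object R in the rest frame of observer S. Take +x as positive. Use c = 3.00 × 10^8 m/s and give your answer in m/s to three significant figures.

2.92 × 10^8 m/s

Apply u = (u' + v)/(1 + u'v/c²) successively, working outward toward observer S.
(Dividing each given speed by c = 3.00 × 10^8 m/s to work in units of c.)
Start: velocity of object P relative to observer S = 0.7800c.
Compose with object Q (u' = 0.520 in object P frame): u_1 = (0.520 + 0.780) / (1 + 0.520·0.780) = 1.3000/1.4056 = 0.9249.
Compose with object R (u' = 0.483 in object Q frame): u_2 = (0.483 + 0.925) / (1 + 0.483·0.925) = 1.4082/1.4470 = 0.9732.
So u = 0.9732 × 3.00 × 10^8 m/s.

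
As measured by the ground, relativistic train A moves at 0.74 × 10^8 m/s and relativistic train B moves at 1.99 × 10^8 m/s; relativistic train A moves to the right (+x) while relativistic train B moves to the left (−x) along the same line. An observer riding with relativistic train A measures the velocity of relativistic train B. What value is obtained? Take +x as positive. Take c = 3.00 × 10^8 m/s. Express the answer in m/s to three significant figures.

β_A = 0.247, β_B = -0.663 (dividing each by c = 3.00 × 10^8 m/s).
Transform to A's frame with the inverse velocity-addition law: u' = (u − v)/(1 − uv/c²), taking u = β_B and v = β_A.
u' = (-0.663 − 0.247) / (1 − (0.247)(-0.663)) = -0.9100/1.1636 = -0.7820.
u' = -0.7820 × 3.00 × 10^8 m/s.

-2.35 × 10^8 m/s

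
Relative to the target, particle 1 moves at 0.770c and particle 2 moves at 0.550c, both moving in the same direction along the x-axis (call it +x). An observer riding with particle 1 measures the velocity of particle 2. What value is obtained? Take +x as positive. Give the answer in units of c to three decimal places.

β_A = 0.770, β_B = 0.550.
Transform to A's frame with the inverse velocity-addition law: u' = (u − v)/(1 − uv/c²), taking u = β_B and v = β_A.
u' = (0.550 − 0.770) / (1 − (0.770)(0.550)) = -0.2200/0.5765 = -0.3816.

-0.382c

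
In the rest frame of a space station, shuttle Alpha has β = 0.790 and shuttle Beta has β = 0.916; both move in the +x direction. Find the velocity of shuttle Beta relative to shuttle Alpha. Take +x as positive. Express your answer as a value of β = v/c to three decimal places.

β_A = 0.790, β_B = 0.916.
Transform to A's frame with the inverse velocity-addition law: u' = (u − v)/(1 − uv/c²), taking u = β_B and v = β_A.
u' = (0.916 − 0.790) / (1 − (0.790)(0.916)) = 0.1260/0.2764 = 0.4559.

β = +0.456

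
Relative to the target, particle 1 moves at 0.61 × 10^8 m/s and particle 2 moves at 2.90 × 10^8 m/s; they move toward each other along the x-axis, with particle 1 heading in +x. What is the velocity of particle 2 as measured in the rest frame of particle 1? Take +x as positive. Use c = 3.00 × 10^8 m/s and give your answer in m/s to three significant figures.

β_A = 0.203, β_B = -0.967 (dividing each by c = 3.00 × 10^8 m/s).
Transform to A's frame with the inverse velocity-addition law: u' = (u − v)/(1 − uv/c²), taking u = β_B and v = β_A.
u' = (-0.967 − 0.203) / (1 − (0.203)(-0.967)) = -1.1700/1.1966 = -0.9778.
u' = -0.9778 × 3.00 × 10^8 m/s.

-2.93 × 10^8 m/s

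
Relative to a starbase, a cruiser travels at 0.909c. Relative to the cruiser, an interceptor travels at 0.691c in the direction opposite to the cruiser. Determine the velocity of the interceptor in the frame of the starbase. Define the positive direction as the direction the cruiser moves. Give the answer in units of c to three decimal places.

+0.586c

With v = 0.909 and u' = -0.691 (in units of c),
u = (u' + v)/(1 + u'v/c²):
u = (-0.691 + 0.909) / (1 + (-0.691)·0.909) = 0.2180/0.3719 = 0.5862
(Galilean addition would give +0.218c.)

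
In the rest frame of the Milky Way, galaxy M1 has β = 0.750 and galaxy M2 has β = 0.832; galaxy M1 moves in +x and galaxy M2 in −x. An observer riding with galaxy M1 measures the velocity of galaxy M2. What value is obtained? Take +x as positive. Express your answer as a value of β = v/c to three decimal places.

β_A = 0.750, β_B = -0.832.
Transform to A's frame with the inverse velocity-addition law: u' = (u − v)/(1 − uv/c²), taking u = β_B and v = β_A.
u' = (-0.832 − 0.750) / (1 − (0.750)(-0.832)) = -1.5820/1.6240 = -0.9741.

β = -0.974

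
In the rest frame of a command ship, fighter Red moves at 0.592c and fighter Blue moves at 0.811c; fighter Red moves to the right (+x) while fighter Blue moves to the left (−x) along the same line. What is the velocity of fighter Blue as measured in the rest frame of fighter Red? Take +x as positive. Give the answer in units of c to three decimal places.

β_A = 0.592, β_B = -0.811.
Transform to A's frame with the inverse velocity-addition law: u' = (u − v)/(1 − uv/c²), taking u = β_B and v = β_A.
u' = (-0.811 − 0.592) / (1 − (0.592)(-0.811)) = -1.4030/1.4801 = -0.9479.

-0.948c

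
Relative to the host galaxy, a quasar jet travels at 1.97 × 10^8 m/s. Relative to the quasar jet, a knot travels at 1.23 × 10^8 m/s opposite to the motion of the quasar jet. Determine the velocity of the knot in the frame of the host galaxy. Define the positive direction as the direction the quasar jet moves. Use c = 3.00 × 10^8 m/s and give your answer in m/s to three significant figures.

In units of c (dividing by 3.00 × 10^8 m/s): v = 0.657, u' = -0.410.
u = (u' + v)/(1 + u'v/c²):
u = (-0.410 + 0.657) / (1 + (-0.410)·0.657) = 0.2467/0.7308 = 0.3375
(Galilean addition would give +0.247c.)
Converting back: u = 0.3375 × 3.00 × 10^8 m/s.

+1.01 × 10^8 m/s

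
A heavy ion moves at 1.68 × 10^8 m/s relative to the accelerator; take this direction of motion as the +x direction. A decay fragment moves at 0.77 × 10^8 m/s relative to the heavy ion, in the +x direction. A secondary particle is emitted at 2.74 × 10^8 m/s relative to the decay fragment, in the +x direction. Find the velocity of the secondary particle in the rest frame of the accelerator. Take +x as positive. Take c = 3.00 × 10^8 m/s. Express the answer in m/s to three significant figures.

Apply u = (u' + v)/(1 + u'v/c²) successively, working outward toward the accelerator.
(Dividing each given speed by c = 3.00 × 10^8 m/s to work in units of c.)
Start: velocity of the heavy ion relative to the accelerator = 0.5600c.
Compose with the decay fragment (u' = 0.257 in the heavy ion frame): u_1 = (0.257 + 0.560) / (1 + 0.257·0.560) = 0.8167/1.1437 = 0.7140.
Compose with the secondary particle (u' = 0.913 in the decay fragment frame): u_2 = (0.913 + 0.714) / (1 + 0.913·0.714) = 1.6274/1.6522 = 0.9850.
So u = 0.9850 × 3.00 × 10^8 m/s.

2.95 × 10^8 m/s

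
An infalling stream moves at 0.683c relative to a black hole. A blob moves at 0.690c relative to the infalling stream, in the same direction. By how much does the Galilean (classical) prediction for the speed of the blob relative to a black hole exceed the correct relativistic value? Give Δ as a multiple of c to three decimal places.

Δ = 0.440c

Galilean: u_cl = 0.690 + 0.683 = 1.3730.
Relativistic: u_rel = (0.690 + 0.683) / (1 + 0.690·0.683) = 1.3730/1.4713 = 0.9332.
Δ = 1.3730 − 0.9332 = 0.4398.
(The classical prediction exceeds c; the relativistic result does not.)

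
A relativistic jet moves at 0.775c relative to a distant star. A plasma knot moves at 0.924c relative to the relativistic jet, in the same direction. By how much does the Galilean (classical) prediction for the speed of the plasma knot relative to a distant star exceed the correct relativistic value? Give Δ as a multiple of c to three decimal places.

Galilean: u_cl = 0.924 + 0.775 = 1.6990.
Relativistic: u_rel = (0.924 + 0.775) / (1 + 0.924·0.775) = 1.6990/1.7161 = 0.9900.
Δ = 1.6990 − 0.9900 = 0.7090.
(The classical prediction exceeds c; the relativistic result does not.)

Δ = 0.709c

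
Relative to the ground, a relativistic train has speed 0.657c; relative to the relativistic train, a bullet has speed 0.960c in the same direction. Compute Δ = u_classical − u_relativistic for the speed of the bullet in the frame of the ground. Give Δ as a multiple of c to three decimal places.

Δ = 0.625c

Galilean: u_cl = 0.960 + 0.657 = 1.6170.
Relativistic: u_rel = (0.960 + 0.657) / (1 + 0.960·0.657) = 1.6170/1.6307 = 0.9916.
Δ = 1.6170 − 0.9916 = 0.6254.
(The classical prediction exceeds c; the relativistic result does not.)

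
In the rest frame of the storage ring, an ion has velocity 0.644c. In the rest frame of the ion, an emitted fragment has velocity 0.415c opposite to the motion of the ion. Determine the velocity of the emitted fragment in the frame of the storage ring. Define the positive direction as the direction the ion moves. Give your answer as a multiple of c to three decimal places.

With v = 0.644 and u' = -0.415 (in units of c),
u = (u' + v)/(1 + u'v/c²):
u = (-0.415 + 0.644) / (1 + (-0.415)·0.644) = 0.2290/0.7327 = 0.3125

+0.313c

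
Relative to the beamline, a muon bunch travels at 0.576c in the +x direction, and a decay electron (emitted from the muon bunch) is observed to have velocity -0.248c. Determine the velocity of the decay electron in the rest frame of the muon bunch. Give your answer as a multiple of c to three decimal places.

-0.721c

Invert the composition law: u' = (u − v)/(1 − uv/c²).
u' = (-0.248 − 0.576) / (1 − (-0.248)(0.576)) = -0.8240/1.1428 = -0.7210.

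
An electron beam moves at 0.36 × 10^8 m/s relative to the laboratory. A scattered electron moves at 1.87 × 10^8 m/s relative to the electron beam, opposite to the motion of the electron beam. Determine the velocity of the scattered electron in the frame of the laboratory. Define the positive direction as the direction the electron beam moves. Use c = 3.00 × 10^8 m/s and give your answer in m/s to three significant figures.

-1.63 × 10^8 m/s

In units of c (dividing by 3.00 × 10^8 m/s): v = 0.120, u' = -0.623.
u = (u' + v)/(1 + u'v/c²):
u = (-0.623 + 0.120) / (1 + (-0.623)·0.120) = -0.5033/0.9252 = -0.5440
Converting back: u = -0.5440 × 3.00 × 10^8 m/s.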